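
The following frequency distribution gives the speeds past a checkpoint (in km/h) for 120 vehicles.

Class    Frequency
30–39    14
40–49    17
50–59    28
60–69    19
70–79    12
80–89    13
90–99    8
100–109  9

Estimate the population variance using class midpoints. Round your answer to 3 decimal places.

Midpoints: 34.5, 44.5, 54.5, 64.5, 74.5, 84.5, 94.5, 104.5
n = 120, Σfm = 7680, mean = 64.0000
Σfm² = 541690
Σf(m − x̄)² = Σfm² − (Σfm)²/n = 541690 − 7680²/120 = 50170.0000
Population variance = 50170.0000 / 120 = 418.0833

418.083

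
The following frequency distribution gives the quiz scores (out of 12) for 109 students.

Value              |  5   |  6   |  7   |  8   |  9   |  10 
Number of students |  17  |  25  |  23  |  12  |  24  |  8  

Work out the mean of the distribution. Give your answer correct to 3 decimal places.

7.229

Values: 5, 6, 7, 8, 9, 10
Σfx = 17×5 + 25×6 + 23×7 + 12×8 + 24×9 + 8×10 = 788
n = Σf = 109
Mean = 788 / 109 = 7.2294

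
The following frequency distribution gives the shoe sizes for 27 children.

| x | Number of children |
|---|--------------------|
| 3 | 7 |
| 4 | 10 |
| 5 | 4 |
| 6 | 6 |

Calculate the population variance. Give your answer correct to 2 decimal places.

1.19

Values: 3, 4, 5, 6
n = 27, Σfx = 117, mean = 4.3333
Σfx² = 539
Σf(x − x̄)² = Σfx² − (Σfx)²/n = 539 − 117²/27 = 32.0000
Population variance = 32.0000 / 27 = 1.1852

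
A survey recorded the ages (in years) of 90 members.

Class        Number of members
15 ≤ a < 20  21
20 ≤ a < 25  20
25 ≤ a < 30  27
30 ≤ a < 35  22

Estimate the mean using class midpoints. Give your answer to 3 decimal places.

Midpoints: 17.5, 22.5, 27.5, 32.5
Σfm = 21×17.5 + 20×22.5 + 27×27.5 + 22×32.5 = 2275
n = Σf = 90
Mean = 2275 / 90 = 25.2778

25.278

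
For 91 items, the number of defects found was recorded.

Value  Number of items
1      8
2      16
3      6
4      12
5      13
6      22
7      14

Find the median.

Cumulative frequencies: 8, 24, 30, 42, 55, 77, 91
n = 91, so the median is the value in position (n+1)/2 = 46.
Position 46 falls at value 5.

5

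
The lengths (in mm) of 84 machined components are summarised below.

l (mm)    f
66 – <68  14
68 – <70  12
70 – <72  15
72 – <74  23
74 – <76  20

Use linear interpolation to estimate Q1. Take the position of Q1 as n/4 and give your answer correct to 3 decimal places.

Cumulative frequencies: 14, 26, 41, 64, 84
n = 84; position = n/4 = 21.
This falls in the class 68 – <70: L = 68, F = 14, f = 12, h = 2.
Lower quartile ≈ 68 + ((21 − 14) / 12) × 2 = 69.1667

69.167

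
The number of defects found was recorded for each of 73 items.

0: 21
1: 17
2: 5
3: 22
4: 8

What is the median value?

1

Cumulative frequencies: 21, 38, 43, 65, 73
n = 73, so the median is the value in position (n+1)/2 = 37.
Position 37 falls at value 1.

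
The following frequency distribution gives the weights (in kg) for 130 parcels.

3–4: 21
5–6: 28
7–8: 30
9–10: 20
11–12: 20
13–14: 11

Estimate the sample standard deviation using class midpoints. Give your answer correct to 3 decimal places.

3.085

Midpoints: 3.5, 5.5, 7.5, 9.5, 11.5, 13.5
n = 130, Σfm = 1021, mean = 7.8538
Σfm² = 9246.5
Σf(m − x̄)² = Σfm² − (Σfm)²/n = 9246.5 − 1021²/130 = 1227.7231
Sample variance = 1227.7231 / 129 = 9.5172
Standard deviation = √9.5172 = 3.0850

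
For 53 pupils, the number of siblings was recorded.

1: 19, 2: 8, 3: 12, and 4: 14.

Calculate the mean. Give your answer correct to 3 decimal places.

Values: 1, 2, 3, 4
Σfx = 19×1 + 8×2 + 12×3 + 14×4 = 127
n = Σf = 53
Mean = 127 / 53 = 2.3962

2.396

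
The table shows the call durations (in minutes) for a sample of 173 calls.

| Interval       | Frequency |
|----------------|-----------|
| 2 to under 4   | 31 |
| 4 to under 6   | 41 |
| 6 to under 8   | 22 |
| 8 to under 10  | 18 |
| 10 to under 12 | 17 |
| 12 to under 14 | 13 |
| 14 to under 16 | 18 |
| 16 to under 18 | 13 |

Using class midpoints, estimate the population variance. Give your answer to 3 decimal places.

Midpoints: 3, 5, 7, 9, 11, 13, 15, 17
n = 173, Σfm = 1461, mean = 8.4451
Σfm² = 15901
Σf(m − x̄)² = Σfm² − (Σfm)²/n = 15901 − 1461²/173 = 3562.7283
Population variance = 3562.7283 / 173 = 20.5938

20.594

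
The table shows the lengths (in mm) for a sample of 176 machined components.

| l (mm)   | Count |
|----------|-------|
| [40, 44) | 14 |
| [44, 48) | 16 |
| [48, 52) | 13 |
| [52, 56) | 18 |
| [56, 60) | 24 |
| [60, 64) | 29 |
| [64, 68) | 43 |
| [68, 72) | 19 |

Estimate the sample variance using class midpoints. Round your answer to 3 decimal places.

73.758

Midpoints: 42, 46, 50, 54, 58, 62, 66, 70
n = 176, Σfm = 10304, mean = 58.5455
Σfm² = 616160
Σf(m − x̄)² = Σfm² − (Σfm)²/n = 616160 − 10304²/176 = 12907.6364
Sample variance = 12907.6364 / 175 = 73.7579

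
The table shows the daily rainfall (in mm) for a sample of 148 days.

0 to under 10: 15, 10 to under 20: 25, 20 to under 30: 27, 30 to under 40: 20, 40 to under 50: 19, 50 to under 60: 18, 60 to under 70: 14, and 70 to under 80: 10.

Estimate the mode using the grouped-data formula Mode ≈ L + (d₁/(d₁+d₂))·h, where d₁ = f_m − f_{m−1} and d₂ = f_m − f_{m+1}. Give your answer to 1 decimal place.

22.2

Modal class: 20 to under 30 (highest frequency 27).
d₁ = 27 − 25 = 2, d₂ = 27 − 20 = 7
Mode ≈ 20 + (2/(2+7)) × 10 = 20 + 2.2222 = 22.2222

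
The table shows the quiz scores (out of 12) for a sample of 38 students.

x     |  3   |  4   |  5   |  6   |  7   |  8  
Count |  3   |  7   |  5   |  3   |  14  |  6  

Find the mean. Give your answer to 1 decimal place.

Values: 3, 4, 5, 6, 7, 8
Σfx = 3×3 + 7×4 + 5×5 + 3×6 + 14×7 + 6×8 = 226
n = Σf = 38
Mean = 226 / 38 = 5.9474

5.9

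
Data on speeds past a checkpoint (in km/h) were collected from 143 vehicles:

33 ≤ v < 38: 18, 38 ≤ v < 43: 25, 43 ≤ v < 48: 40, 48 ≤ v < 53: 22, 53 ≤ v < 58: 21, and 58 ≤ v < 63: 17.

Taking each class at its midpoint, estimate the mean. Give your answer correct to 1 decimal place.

47.4

Midpoints: 35.5, 40.5, 45.5, 50.5, 55.5, 60.5
Σfm = 18×35.5 + 25×40.5 + 40×45.5 + 22×50.5 + 21×55.5 + 17×60.5 = 6776.5
n = Σf = 143
Mean = 6776.5 / 143 = 47.3881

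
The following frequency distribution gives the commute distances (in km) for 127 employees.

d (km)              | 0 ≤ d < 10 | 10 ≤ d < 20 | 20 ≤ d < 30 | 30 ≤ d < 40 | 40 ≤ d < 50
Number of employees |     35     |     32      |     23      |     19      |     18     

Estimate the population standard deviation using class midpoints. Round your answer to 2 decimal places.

Midpoints: 5, 15, 25, 35, 45
n = 127, Σfm = 2705, mean = 21.2992
Σfm² = 82175
Σf(m − x̄)² = Σfm² − (Σfm)²/n = 82175 − 2705²/127 = 24560.6299
Population variance = 24560.6299 / 127 = 193.3908
Standard deviation = √193.3908 = 13.9065

13.91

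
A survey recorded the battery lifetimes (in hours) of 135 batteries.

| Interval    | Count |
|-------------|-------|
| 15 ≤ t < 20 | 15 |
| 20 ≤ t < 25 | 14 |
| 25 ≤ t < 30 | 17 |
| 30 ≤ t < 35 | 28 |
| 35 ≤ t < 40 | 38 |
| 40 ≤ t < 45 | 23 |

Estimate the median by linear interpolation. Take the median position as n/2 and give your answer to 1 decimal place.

33.8

Cumulative frequencies: 15, 29, 46, 74, 112, 135
n = 135; position = n/2 = 67.5.
This falls in the class 30 ≤ t < 35: L = 30, F = 46, f = 28, h = 5.
Median ≈ 30 + ((67.5 − 46) / 28) × 5 = 33.8393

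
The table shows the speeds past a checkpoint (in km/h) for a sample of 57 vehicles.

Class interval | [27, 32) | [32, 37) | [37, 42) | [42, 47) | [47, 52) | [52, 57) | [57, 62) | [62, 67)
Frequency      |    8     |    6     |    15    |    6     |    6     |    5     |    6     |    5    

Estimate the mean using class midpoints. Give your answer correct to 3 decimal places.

44.763

Midpoints: 29.5, 34.5, 39.5, 44.5, 49.5, 54.5, 59.5, 64.5
Σfm = 8×29.5 + 6×34.5 + 15×39.5 + 6×44.5 + 6×49.5 + 5×54.5 + 6×59.5 + 5×64.5 = 2551.5
n = Σf = 57
Mean = 2551.5 / 57 = 44.7632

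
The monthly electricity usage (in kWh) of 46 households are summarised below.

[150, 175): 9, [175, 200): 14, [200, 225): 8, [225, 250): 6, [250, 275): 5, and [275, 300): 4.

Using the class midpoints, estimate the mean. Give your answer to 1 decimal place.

Midpoints: 162.5, 187.5, 212.5, 237.5, 262.5, 287.5
Σfm = 9×162.5 + 14×187.5 + 8×212.5 + 6×237.5 + 5×262.5 + 4×287.5 = 9675
n = Σf = 46
Mean = 9675 / 46 = 210.3261

210.3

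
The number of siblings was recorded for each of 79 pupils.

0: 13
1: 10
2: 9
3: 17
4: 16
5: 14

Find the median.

3

Cumulative frequencies: 13, 23, 32, 49, 65, 79
n = 79, so the median is the value in position (n+1)/2 = 40.
Position 40 falls at value 3.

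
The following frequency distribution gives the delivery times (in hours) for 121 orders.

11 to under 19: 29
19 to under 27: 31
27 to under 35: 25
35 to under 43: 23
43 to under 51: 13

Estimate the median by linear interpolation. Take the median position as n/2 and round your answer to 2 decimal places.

Cumulative frequencies: 29, 60, 85, 108, 121
n = 121; position = n/2 = 60.5.
This falls in the class 27 to under 35: L = 27, F = 60, f = 25, h = 8.
Median ≈ 27 + ((60.5 − 60) / 25) × 8 = 27.1600

27.16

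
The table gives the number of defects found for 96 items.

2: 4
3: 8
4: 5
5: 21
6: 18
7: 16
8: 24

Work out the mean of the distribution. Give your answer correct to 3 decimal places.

Values: 2, 3, 4, 5, 6, 7, 8
Σfx = 4×2 + 8×3 + 5×4 + 21×5 + 18×6 + 16×7 + 24×8 = 569
n = Σf = 96
Mean = 569 / 96 = 5.9271

5.927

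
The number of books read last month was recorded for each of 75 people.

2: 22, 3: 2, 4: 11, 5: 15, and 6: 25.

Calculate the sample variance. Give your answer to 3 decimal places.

Values: 2, 3, 4, 5, 6
n = 75, Σfx = 319, mean = 4.2533
Σfx² = 1557
Σf(x − x̄)² = Σfx² − (Σfx)²/n = 1557 − 319²/75 = 200.1867
Sample variance = 200.1867 / 74 = 2.7052

2.705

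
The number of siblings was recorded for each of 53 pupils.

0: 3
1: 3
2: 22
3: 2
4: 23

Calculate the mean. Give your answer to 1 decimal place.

2.7

Values: 0, 1, 2, 3, 4
Σfx = 3×0 + 3×1 + 22×2 + 2×3 + 23×4 = 145
n = Σf = 53
Mean = 145 / 53 = 2.7358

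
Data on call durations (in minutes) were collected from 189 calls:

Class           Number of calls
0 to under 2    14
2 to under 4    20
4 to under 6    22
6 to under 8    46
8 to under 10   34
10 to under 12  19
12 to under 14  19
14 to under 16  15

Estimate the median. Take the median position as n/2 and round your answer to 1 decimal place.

Cumulative frequencies: 14, 34, 56, 102, 136, 155, 174, 189
n = 189; position = n/2 = 94.5.
This falls in the class 6 to under 8: L = 6, F = 56, f = 46, h = 2.
Median ≈ 6 + ((94.5 − 56) / 46) × 2 = 7.6739

7.7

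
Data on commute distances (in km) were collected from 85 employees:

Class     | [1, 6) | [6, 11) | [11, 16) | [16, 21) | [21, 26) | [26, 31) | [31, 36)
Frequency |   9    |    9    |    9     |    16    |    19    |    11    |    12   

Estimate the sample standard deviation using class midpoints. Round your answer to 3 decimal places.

Midpoints: 3.5, 8.5, 13.5, 18.5, 23.5, 28.5, 33.5
n = 85, Σfm = 1687.5, mean = 19.8529
Σfm² = 40771.25
Σf(m − x̄)² = Σfm² − (Σfm)²/n = 40771.25 − 1687.5²/85 = 7269.4118
Sample variance = 7269.4118 / 84 = 86.5406
Standard deviation = √86.5406 = 9.3027

9.303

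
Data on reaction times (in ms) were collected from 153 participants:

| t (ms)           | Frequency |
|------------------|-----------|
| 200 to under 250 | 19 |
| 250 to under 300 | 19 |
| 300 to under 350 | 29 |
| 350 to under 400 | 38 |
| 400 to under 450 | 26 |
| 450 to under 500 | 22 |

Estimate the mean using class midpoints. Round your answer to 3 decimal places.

357.353

Midpoints: 225, 275, 325, 375, 425, 475
Σfm = 19×225 + 19×275 + 29×325 + 38×375 + 26×425 + 22×475 = 54675
n = Σf = 153
Mean = 54675 / 153 = 357.3529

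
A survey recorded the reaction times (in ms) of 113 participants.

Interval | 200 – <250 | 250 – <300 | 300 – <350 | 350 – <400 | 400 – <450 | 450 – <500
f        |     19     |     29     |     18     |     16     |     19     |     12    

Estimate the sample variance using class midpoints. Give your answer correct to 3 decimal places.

6703.540

Midpoints: 225, 275, 325, 375, 425, 475
n = 113, Σfm = 37875, mean = 335.1770
Σfm² = 13445625
Σf(m − x̄)² = Σfm² − (Σfm)²/n = 13445625 − 37875²/113 = 750796.4602
Sample variance = 750796.4602 / 112 = 6703.5398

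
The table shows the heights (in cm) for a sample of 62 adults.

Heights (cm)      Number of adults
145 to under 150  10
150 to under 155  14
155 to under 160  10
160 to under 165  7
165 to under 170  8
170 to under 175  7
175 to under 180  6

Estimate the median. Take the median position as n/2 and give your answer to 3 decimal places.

158.500

Cumulative frequencies: 10, 24, 34, 41, 49, 56, 62
n = 62; position = n/2 = 31.
This falls in the class 155 to under 160: L = 155, F = 24, f = 10, h = 5.
Median ≈ 155 + ((31 − 24) / 10) × 5 = 158.5000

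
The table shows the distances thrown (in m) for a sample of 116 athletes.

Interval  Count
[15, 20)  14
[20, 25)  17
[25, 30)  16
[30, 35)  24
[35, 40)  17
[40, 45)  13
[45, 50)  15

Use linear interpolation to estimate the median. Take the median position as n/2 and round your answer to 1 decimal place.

Cumulative frequencies: 14, 31, 47, 71, 88, 101, 116
n = 116; position = n/2 = 58.
This falls in the class [30, 35): L = 30, F = 47, f = 24, h = 5.
Median ≈ 30 + ((58 − 47) / 24) × 5 = 32.2917

32.3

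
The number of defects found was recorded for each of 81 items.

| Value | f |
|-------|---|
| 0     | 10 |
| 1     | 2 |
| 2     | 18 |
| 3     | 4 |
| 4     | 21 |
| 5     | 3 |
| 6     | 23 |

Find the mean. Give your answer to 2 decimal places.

3.54

Values: 0, 1, 2, 3, 4, 5, 6
Σfx = 10×0 + 2×1 + 18×2 + 4×3 + 21×4 + 3×5 + 23×6 = 287
n = Σf = 81
Mean = 287 / 81 = 3.5432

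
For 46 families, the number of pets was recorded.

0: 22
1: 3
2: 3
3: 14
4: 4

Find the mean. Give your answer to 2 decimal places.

Values: 0, 1, 2, 3, 4
Σfx = 22×0 + 3×1 + 3×2 + 14×3 + 4×4 = 67
n = Σf = 46
Mean = 67 / 46 = 1.4565

1.46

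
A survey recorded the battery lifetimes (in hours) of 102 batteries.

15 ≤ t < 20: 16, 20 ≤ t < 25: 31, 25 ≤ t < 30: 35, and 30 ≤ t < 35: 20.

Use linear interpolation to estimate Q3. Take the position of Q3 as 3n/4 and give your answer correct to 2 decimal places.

29.21

Cumulative frequencies: 16, 47, 82, 102
n = 102; position = 3n/4 = 76.5.
This falls in the class 25 ≤ t < 30: L = 25, F = 47, f = 35, h = 5.
Upper quartile ≈ 25 + ((76.5 − 47) / 35) × 5 = 29.2143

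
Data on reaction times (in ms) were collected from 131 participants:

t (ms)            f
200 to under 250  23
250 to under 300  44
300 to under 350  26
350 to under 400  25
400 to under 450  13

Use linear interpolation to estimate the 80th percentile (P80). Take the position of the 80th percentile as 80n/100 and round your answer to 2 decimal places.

373.60

Cumulative frequencies: 23, 67, 93, 118, 131
n = 131; position = 80n/100 = 104.8.
This falls in the class 350 to under 400: L = 350, F = 93, f = 25, h = 50.
80th percentile ≈ 350 + ((104.8 − 93) / 25) × 50 = 373.6000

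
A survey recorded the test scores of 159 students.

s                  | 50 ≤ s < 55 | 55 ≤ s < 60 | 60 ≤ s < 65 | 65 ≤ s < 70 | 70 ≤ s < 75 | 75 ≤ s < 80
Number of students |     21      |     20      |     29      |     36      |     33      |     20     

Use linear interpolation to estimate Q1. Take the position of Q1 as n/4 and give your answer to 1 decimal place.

Cumulative frequencies: 21, 41, 70, 106, 139, 159
n = 159; position = n/4 = 39.75.
This falls in the class 55 ≤ s < 60: L = 55, F = 21, f = 20, h = 5.
Lower quartile ≈ 55 + ((39.75 − 21) / 20) × 5 = 59.6875

59.7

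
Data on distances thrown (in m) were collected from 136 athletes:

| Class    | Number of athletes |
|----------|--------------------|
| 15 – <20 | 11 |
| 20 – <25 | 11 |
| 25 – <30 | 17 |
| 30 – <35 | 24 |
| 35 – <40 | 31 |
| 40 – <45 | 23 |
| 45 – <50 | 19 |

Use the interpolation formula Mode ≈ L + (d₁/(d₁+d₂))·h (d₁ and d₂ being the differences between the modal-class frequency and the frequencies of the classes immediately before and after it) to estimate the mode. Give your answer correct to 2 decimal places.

37.33

Modal class: 35 – <40 (highest frequency 31).
d₁ = 31 − 24 = 7, d₂ = 31 − 23 = 8
Mode ≈ 35 + (7/(7+8)) × 5 = 35 + 2.3333 = 37.3333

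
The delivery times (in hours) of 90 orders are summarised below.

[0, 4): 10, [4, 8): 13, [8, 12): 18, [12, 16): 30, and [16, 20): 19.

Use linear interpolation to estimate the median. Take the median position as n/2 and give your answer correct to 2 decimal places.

12.53

Cumulative frequencies: 10, 23, 41, 71, 90
n = 90; position = n/2 = 45.
This falls in the class [12, 16): L = 12, F = 41, f = 30, h = 4.
Median ≈ 12 + ((45 − 41) / 30) × 4 = 12.5333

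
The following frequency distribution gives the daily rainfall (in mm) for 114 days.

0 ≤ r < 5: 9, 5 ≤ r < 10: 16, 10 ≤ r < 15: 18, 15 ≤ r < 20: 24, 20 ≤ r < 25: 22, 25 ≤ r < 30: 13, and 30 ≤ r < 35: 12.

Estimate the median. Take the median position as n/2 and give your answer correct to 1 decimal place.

17.9

Cumulative frequencies: 9, 25, 43, 67, 89, 102, 114
n = 114; position = n/2 = 57.
This falls in the class 15 ≤ r < 20: L = 15, F = 43, f = 24, h = 5.
Median ≈ 15 + ((57 − 43) / 24) × 5 = 17.9167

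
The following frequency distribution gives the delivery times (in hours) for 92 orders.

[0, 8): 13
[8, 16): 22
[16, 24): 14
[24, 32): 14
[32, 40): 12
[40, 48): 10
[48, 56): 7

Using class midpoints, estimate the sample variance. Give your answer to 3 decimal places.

220.101

Midpoints: 4, 12, 20, 28, 36, 44, 52
n = 92, Σfm = 2224, mean = 24.1739
Σfm² = 73792
Σf(m − x̄)² = Σfm² − (Σfm)²/n = 73792 − 2224²/92 = 20029.2174
Sample variance = 20029.2174 / 91 = 220.1013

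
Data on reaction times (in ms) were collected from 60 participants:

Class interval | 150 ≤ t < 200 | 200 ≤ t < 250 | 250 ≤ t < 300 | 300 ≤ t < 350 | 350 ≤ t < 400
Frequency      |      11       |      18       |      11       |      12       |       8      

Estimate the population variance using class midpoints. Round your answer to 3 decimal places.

Midpoints: 175, 225, 275, 325, 375
n = 60, Σfm = 15900, mean = 265.0000
Σfm² = 4472500
Σf(m − x̄)² = Σfm² − (Σfm)²/n = 4472500 − 15900²/60 = 259000.0000
Population variance = 259000.0000 / 60 = 4316.6667

4316.667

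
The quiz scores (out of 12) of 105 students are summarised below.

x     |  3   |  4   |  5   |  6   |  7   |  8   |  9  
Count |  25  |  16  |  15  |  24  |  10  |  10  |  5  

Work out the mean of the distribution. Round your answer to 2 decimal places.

Values: 3, 4, 5, 6, 7, 8, 9
Σfx = 25×3 + 16×4 + 15×5 + 24×6 + 10×7 + 10×8 + 5×9 = 553
n = Σf = 105
Mean = 553 / 105 = 5.2667

5.27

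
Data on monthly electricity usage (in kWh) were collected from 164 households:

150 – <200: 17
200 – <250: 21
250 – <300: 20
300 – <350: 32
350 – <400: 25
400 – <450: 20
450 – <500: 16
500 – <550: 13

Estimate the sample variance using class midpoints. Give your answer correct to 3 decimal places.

10698.040

Midpoints: 175, 225, 275, 325, 375, 425, 475, 525
n = 164, Σfm = 55900, mean = 340.8537
Σfm² = 20797500
Σf(m − x̄)² = Σfm² − (Σfm)²/n = 20797500 − 55900²/164 = 1743780.4878
Sample variance = 1743780.4878 / 163 = 10698.0398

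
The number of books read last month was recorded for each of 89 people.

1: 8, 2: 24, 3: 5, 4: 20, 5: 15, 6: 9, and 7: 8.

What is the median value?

4

Cumulative frequencies: 8, 32, 37, 57, 72, 81, 89
n = 89, so the median is the value in position (n+1)/2 = 45.
Position 45 falls at value 4.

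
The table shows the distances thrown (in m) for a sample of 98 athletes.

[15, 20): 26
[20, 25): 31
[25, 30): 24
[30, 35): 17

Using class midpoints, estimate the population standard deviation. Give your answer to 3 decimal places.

Midpoints: 17.5, 22.5, 27.5, 32.5
n = 98, Σfm = 2365, mean = 24.1327
Σfm² = 59762.5
Σf(m − x̄)² = Σfm² − (Σfm)²/n = 59762.5 − 2365²/98 = 2688.7755
Population variance = 2688.7755 / 98 = 27.4365
Standard deviation = √27.4365 = 5.2380

5.238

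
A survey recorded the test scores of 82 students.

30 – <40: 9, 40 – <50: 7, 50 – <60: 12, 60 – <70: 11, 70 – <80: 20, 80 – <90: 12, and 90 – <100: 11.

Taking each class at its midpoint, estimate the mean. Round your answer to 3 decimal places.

Midpoints: 35, 45, 55, 65, 75, 85, 95
Σfm = 9×35 + 7×45 + 12×55 + 11×65 + 20×75 + 12×85 + 11×95 = 5570
n = Σf = 82
Mean = 5570 / 82 = 67.9268

67.927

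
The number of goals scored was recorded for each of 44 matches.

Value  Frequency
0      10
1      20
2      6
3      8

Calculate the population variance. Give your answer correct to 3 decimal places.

1.017

Values: 0, 1, 2, 3
n = 44, Σfx = 56, mean = 1.2727
Σfx² = 116
Σf(x − x̄)² = Σfx² − (Σfx)²/n = 116 − 56²/44 = 44.7273
Population variance = 44.7273 / 44 = 1.0165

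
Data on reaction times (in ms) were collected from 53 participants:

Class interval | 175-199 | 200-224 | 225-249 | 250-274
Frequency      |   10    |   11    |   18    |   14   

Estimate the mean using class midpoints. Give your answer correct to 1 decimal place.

229.0

Midpoints: 187, 212, 237, 262
Σfm = 10×187 + 11×212 + 18×237 + 14×262 = 12136
n = Σf = 53
Mean = 12136 / 53 = 228.9811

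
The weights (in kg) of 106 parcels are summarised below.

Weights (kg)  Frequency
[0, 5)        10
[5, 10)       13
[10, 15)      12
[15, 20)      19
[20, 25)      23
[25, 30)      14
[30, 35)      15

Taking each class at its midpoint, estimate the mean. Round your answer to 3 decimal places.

Midpoints: 2.5, 7.5, 12.5, 17.5, 22.5, 27.5, 32.5
Σfm = 10×2.5 + 13×7.5 + 12×12.5 + 19×17.5 + 23×22.5 + 14×27.5 + 15×32.5 = 1995
n = Σf = 106
Mean = 1995 / 106 = 18.8208

18.821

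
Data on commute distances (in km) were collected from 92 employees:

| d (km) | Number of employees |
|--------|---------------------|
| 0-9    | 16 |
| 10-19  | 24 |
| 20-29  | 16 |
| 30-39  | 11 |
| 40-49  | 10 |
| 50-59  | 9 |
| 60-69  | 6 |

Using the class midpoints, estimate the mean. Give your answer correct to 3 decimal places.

27.326

Midpoints: 4.5, 14.5, 24.5, 34.5, 44.5, 54.5, 64.5
Σfm = 16×4.5 + 24×14.5 + 16×24.5 + 11×34.5 + 10×44.5 + 9×54.5 + 6×64.5 = 2514
n = Σf = 92
Mean = 2514 / 92 = 27.3261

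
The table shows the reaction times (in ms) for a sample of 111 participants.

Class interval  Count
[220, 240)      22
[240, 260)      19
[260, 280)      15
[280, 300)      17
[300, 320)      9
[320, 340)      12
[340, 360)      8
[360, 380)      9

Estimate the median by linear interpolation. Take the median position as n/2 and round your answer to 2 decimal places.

279.33

Cumulative frequencies: 22, 41, 56, 73, 82, 94, 102, 111
n = 111; position = n/2 = 55.5.
This falls in the class [260, 280): L = 260, F = 41, f = 15, h = 20.
Median ≈ 260 + ((55.5 − 41) / 15) × 20 = 279.3333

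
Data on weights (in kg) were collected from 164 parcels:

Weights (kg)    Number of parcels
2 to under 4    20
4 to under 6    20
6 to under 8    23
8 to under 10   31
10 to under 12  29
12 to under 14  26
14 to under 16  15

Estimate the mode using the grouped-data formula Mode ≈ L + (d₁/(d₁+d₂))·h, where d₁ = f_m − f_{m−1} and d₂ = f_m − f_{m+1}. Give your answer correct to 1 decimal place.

9.6

Modal class: 8 to under 10 (highest frequency 31).
d₁ = 31 − 23 = 8, d₂ = 31 − 29 = 2
Mode ≈ 8 + (8/(8+2)) × 2 = 8 + 1.6000 = 9.6000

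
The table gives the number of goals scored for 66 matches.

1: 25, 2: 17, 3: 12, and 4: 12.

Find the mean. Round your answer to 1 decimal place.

Values: 1, 2, 3, 4
Σfx = 25×1 + 17×2 + 12×3 + 12×4 = 143
n = Σf = 66
Mean = 143 / 66 = 2.1667

2.2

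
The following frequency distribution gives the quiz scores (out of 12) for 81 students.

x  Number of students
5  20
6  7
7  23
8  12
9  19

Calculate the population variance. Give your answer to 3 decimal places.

Values: 5, 6, 7, 8, 9
n = 81, Σfx = 570, mean = 7.0370
Σfx² = 4186
Σf(x − x̄)² = Σfx² − (Σfx)²/n = 4186 − 570²/81 = 174.8889
Population variance = 174.8889 / 81 = 2.1591

2.159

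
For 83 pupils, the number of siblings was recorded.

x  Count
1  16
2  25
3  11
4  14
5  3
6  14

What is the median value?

Cumulative frequencies: 16, 41, 52, 66, 69, 83
n = 83, so the median is the value in position (n+1)/2 = 42.
Position 42 falls at value 3.

3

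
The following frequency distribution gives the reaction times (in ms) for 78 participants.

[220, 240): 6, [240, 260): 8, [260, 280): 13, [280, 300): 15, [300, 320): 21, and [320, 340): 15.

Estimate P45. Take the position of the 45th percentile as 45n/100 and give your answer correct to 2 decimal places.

290.80

Cumulative frequencies: 6, 14, 27, 42, 63, 78
n = 78; position = 45n/100 = 35.1.
This falls in the class [280, 300): L = 280, F = 27, f = 15, h = 20.
45th percentile ≈ 280 + ((35.1 − 27) / 15) × 20 = 290.8000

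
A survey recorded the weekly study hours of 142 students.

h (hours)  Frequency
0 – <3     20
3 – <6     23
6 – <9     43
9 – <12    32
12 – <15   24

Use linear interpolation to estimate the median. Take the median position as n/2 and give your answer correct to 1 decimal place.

Cumulative frequencies: 20, 43, 86, 118, 142
n = 142; position = n/2 = 71.
This falls in the class 6 – <9: L = 6, F = 43, f = 43, h = 3.
Median ≈ 6 + ((71 − 43) / 43) × 3 = 7.9535

8.0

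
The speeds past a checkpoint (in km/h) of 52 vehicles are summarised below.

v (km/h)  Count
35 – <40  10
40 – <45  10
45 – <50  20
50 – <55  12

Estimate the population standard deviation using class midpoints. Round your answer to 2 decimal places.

5.18

Midpoints: 37.5, 42.5, 47.5, 52.5
n = 52, Σfm = 2380, mean = 45.7692
Σfm² = 110325
Σf(m − x̄)² = Σfm² − (Σfm)²/n = 110325 − 2380²/52 = 1394.2308
Population variance = 1394.2308 / 52 = 26.8121
Standard deviation = √26.8121 = 5.1780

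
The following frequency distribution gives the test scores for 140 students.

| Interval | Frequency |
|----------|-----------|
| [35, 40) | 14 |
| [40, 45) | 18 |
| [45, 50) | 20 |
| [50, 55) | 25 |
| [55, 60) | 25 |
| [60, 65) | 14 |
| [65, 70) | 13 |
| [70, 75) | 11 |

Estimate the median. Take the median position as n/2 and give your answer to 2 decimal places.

Cumulative frequencies: 14, 32, 52, 77, 102, 116, 129, 140
n = 140; position = n/2 = 70.
This falls in the class [50, 55): L = 50, F = 52, f = 25, h = 5.
Median ≈ 50 + ((70 − 52) / 25) × 5 = 53.6000

53.60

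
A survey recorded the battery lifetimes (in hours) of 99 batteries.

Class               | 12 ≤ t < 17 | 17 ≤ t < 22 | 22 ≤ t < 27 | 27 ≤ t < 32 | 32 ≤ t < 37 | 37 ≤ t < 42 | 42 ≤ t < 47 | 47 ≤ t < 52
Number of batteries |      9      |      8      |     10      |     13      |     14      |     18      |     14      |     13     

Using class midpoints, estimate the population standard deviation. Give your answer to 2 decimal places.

10.77

Midpoints: 14.5, 19.5, 24.5, 29.5, 34.5, 39.5, 44.5, 49.5
n = 99, Σfm = 3375.5, mean = 34.0960
Σfm² = 126574.75
Σf(m − x̄)² = Σfm² − (Σfm)²/n = 126574.75 − 3375.5²/99 = 11483.8384
Population variance = 11483.8384 / 99 = 115.9984
Standard deviation = √115.9984 = 10.7703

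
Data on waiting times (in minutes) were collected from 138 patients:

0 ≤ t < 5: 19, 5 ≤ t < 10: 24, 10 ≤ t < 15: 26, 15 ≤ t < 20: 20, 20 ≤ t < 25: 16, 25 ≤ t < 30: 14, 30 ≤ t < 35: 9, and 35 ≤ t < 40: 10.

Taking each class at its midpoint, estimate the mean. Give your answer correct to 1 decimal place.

16.8

Midpoints: 2.5, 7.5, 12.5, 17.5, 22.5, 27.5, 32.5, 37.5
Σfm = 19×2.5 + 24×7.5 + 26×12.5 + 20×17.5 + 16×22.5 + 14×27.5 + 9×32.5 + 10×37.5 = 2315
n = Σf = 138
Mean = 2315 / 138 = 16.7754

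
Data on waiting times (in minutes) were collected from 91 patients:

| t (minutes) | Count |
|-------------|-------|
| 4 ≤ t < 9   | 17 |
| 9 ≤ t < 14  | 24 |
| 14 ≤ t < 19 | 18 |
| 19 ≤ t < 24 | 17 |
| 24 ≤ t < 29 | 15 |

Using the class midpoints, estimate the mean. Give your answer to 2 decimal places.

Midpoints: 6.5, 11.5, 16.5, 21.5, 26.5
Σfm = 17×6.5 + 24×11.5 + 18×16.5 + 17×21.5 + 15×26.5 = 1446.5
n = Σf = 91
Mean = 1446.5 / 91 = 15.8956

15.90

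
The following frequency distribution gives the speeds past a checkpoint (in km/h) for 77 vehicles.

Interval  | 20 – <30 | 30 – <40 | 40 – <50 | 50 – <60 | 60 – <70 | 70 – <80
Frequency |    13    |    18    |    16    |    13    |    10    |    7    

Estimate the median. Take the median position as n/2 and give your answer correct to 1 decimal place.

Cumulative frequencies: 13, 31, 47, 60, 70, 77
n = 77; position = n/2 = 38.5.
This falls in the class 40 – <50: L = 40, F = 31, f = 16, h = 10.
Median ≈ 40 + ((38.5 − 31) / 16) × 10 = 44.6875

44.7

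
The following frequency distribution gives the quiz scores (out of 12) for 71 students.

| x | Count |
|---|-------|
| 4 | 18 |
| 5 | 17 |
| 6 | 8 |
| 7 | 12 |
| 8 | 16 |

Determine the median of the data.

6

Cumulative frequencies: 18, 35, 43, 55, 71
n = 71, so the median is the value in position (n+1)/2 = 36.
Position 36 falls at value 6.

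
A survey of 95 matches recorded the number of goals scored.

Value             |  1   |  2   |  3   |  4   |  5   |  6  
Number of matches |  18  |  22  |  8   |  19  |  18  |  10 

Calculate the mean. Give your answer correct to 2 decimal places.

3.28

Values: 1, 2, 3, 4, 5, 6
Σfx = 18×1 + 22×2 + 8×3 + 19×4 + 18×5 + 10×6 = 312
n = Σf = 95
Mean = 312 / 95 = 3.2842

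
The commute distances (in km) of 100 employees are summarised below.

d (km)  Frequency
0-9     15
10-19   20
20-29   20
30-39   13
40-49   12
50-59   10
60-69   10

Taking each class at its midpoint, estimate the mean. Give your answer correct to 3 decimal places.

Midpoints: 4.5, 14.5, 24.5, 34.5, 44.5, 54.5, 64.5
Σfm = 15×4.5 + 20×14.5 + 20×24.5 + 13×34.5 + 12×44.5 + 10×54.5 + 10×64.5 = 3020
n = Σf = 100
Mean = 3020 / 100 = 30.2000

30.200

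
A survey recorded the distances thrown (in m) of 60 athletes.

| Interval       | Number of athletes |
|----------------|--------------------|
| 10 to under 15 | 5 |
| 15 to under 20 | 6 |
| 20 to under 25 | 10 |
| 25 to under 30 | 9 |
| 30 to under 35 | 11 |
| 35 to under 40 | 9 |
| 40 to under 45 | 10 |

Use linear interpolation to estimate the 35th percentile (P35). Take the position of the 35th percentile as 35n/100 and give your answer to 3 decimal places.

25.000

Cumulative frequencies: 5, 11, 21, 30, 41, 50, 60
n = 60; position = 35n/100 = 21.
This falls in the class 20 to under 25: L = 20, F = 11, f = 10, h = 5.
35th percentile ≈ 20 + ((21 − 11) / 10) × 5 = 25.0000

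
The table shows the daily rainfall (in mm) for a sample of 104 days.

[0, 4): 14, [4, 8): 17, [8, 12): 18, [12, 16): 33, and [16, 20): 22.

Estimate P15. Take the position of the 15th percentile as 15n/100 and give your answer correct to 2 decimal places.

4.38

Cumulative frequencies: 14, 31, 49, 82, 104
n = 104; position = 15n/100 = 15.6.
This falls in the class [4, 8): L = 4, F = 14, f = 17, h = 4.
15th percentile ≈ 4 + ((15.6 − 14) / 17) × 4 = 4.3765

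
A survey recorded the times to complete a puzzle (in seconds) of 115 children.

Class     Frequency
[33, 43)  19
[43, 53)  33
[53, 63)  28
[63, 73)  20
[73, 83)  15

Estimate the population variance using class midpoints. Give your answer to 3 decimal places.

Midpoints: 38, 48, 58, 68, 78
n = 115, Σfm = 6460, mean = 56.1739
Σfm² = 381400
Σf(m − x̄)² = Σfm² − (Σfm)²/n = 381400 − 6460²/115 = 18516.5217
Population variance = 18516.5217 / 115 = 161.0132

161.013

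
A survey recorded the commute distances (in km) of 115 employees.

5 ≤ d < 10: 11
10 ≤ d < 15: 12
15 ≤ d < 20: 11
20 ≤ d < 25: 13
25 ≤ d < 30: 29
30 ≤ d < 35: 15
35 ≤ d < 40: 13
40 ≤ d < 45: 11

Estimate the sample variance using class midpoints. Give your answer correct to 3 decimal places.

Midpoints: 7.5, 12.5, 17.5, 22.5, 27.5, 32.5, 37.5, 42.5
n = 115, Σfm = 2957.5, mean = 25.7174
Σfm² = 88368.75
Σf(m − x̄)² = Σfm² − (Σfm)²/n = 88368.75 − 2957.5²/115 = 12309.5652
Sample variance = 12309.5652 / 114 = 107.9786

107.979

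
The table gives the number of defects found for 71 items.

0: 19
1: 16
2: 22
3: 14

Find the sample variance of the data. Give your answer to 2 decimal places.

1.19

Values: 0, 1, 2, 3
n = 71, Σfx = 102, mean = 1.4366
Σfx² = 230
Σf(x − x̄)² = Σfx² − (Σfx)²/n = 230 − 102²/71 = 83.4648
Sample variance = 83.4648 / 70 = 1.1924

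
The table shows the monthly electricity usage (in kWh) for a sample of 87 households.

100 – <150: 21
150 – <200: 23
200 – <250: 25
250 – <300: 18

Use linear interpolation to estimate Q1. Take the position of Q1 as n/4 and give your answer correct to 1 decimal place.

151.6

Cumulative frequencies: 21, 44, 69, 87
n = 87; position = n/4 = 21.75.
This falls in the class 150 – <200: L = 150, F = 21, f = 23, h = 50.
Lower quartile ≈ 150 + ((21.75 − 21) / 23) × 50 = 151.6304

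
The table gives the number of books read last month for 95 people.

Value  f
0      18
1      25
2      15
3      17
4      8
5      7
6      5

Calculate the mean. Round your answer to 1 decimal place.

Values: 0, 1, 2, 3, 4, 5, 6
Σfx = 18×0 + 25×1 + 15×2 + 17×3 + 8×4 + 7×5 + 5×6 = 203
n = Σf = 95
Mean = 203 / 95 = 2.1368

2.1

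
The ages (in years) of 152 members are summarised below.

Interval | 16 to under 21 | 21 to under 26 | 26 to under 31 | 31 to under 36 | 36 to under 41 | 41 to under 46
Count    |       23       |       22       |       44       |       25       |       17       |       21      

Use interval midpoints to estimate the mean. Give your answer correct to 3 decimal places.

Midpoints: 18.5, 23.5, 28.5, 33.5, 38.5, 43.5
Σfm = 23×18.5 + 22×23.5 + 44×28.5 + 25×33.5 + 17×38.5 + 21×43.5 = 4602
n = Σf = 152
Mean = 4602 / 152 = 30.2763

30.276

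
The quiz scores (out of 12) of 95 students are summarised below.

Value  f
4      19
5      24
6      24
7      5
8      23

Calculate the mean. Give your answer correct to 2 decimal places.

Values: 4, 5, 6, 7, 8
Σfx = 19×4 + 24×5 + 24×6 + 5×7 + 23×8 = 559
n = Σf = 95
Mean = 559 / 95 = 5.8842

5.88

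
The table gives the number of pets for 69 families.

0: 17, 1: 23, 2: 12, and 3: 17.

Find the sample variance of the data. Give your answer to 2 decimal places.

1.25

Values: 0, 1, 2, 3
n = 69, Σfx = 98, mean = 1.4203
Σfx² = 224
Σf(x − x̄)² = Σfx² − (Σfx)²/n = 224 − 98²/69 = 84.8116
Sample variance = 84.8116 / 68 = 1.2472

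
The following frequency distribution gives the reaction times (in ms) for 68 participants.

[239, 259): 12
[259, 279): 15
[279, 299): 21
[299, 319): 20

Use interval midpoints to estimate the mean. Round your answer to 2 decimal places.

283.41

Midpoints: 249, 269, 289, 309
Σfm = 12×249 + 15×269 + 21×289 + 20×309 = 19272
n = Σf = 68
Mean = 19272 / 68 = 283.4118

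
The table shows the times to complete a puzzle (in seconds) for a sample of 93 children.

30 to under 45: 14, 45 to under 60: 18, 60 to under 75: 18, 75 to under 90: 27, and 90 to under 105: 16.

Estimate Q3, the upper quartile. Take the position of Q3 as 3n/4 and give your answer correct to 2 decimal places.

85.97

Cumulative frequencies: 14, 32, 50, 77, 93
n = 93; position = 3n/4 = 69.75.
This falls in the class 75 to under 90: L = 75, F = 50, f = 27, h = 15.
Upper quartile ≈ 75 + ((69.75 − 50) / 27) × 15 = 85.9722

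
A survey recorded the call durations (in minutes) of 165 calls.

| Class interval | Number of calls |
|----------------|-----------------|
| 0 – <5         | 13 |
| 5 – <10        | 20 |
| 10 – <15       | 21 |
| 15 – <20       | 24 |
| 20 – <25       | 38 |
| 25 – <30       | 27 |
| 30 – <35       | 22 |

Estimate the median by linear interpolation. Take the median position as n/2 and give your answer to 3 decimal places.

20.592

Cumulative frequencies: 13, 33, 54, 78, 116, 143, 165
n = 165; position = n/2 = 82.5.
This falls in the class 20 – <25: L = 20, F = 78, f = 38, h = 5.
Median ≈ 20 + ((82.5 − 78) / 38) × 5 = 20.5921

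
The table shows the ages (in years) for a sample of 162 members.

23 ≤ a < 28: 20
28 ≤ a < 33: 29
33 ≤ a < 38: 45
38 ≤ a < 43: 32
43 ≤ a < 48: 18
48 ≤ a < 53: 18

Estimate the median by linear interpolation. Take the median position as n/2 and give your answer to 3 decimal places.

Cumulative frequencies: 20, 49, 94, 126, 144, 162
n = 162; position = n/2 = 81.
This falls in the class 33 ≤ a < 38: L = 33, F = 49, f = 45, h = 5.
Median ≈ 33 + ((81 − 49) / 45) × 5 = 36.5556

36.556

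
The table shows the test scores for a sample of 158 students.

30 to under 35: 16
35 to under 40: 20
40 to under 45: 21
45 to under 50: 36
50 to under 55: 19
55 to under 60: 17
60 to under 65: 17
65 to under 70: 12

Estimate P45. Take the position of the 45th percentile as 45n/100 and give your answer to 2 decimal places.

46.96

Cumulative frequencies: 16, 36, 57, 93, 112, 129, 146, 158
n = 158; position = 45n/100 = 71.1.
This falls in the class 45 to under 50: L = 45, F = 57, f = 36, h = 5.
45th percentile ≈ 45 + ((71.1 − 57) / 36) × 5 = 46.9583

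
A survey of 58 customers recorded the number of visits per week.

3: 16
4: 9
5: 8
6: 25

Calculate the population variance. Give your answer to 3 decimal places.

1.614

Values: 3, 4, 5, 6
n = 58, Σfx = 274, mean = 4.7241
Σfx² = 1388
Σf(x − x̄)² = Σfx² − (Σfx)²/n = 1388 − 274²/58 = 93.5862
Population variance = 93.5862 / 58 = 1.6136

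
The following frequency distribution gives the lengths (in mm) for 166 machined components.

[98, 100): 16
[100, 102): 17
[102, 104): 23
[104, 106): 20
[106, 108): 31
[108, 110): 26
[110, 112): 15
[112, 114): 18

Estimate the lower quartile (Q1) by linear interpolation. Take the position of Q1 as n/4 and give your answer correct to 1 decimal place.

102.7

Cumulative frequencies: 16, 33, 56, 76, 107, 133, 148, 166
n = 166; position = n/4 = 41.5.
This falls in the class [102, 104): L = 102, F = 33, f = 23, h = 2.
Lower quartile ≈ 102 + ((41.5 − 33) / 23) × 2 = 102.7391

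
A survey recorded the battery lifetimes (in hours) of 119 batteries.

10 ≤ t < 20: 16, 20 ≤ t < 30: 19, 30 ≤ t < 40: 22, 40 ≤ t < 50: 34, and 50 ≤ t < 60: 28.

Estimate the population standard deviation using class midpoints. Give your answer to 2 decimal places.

13.48

Midpoints: 15, 25, 35, 45, 55
n = 119, Σfm = 4555, mean = 38.2773
Σfm² = 195975
Σf(m − x̄)² = Σfm² − (Σfm)²/n = 195975 − 4555²/119 = 21621.8487
Population variance = 21621.8487 / 119 = 181.6962
Standard deviation = √181.6962 = 13.4795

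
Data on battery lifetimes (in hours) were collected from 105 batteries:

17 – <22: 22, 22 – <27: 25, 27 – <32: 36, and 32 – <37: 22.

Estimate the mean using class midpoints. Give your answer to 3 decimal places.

Midpoints: 19.5, 24.5, 29.5, 34.5
Σfm = 22×19.5 + 25×24.5 + 36×29.5 + 22×34.5 = 2862.5
n = Σf = 105
Mean = 2862.5 / 105 = 27.2619

27.262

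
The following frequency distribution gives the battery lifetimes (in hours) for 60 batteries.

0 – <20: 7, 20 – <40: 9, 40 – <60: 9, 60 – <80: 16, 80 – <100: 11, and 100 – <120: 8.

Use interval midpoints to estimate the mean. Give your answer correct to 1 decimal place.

63.0

Midpoints: 10, 30, 50, 70, 90, 110
Σfm = 7×10 + 9×30 + 9×50 + 16×70 + 11×90 + 8×110 = 3780
n = Σf = 60
Mean = 3780 / 60 = 63.0000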